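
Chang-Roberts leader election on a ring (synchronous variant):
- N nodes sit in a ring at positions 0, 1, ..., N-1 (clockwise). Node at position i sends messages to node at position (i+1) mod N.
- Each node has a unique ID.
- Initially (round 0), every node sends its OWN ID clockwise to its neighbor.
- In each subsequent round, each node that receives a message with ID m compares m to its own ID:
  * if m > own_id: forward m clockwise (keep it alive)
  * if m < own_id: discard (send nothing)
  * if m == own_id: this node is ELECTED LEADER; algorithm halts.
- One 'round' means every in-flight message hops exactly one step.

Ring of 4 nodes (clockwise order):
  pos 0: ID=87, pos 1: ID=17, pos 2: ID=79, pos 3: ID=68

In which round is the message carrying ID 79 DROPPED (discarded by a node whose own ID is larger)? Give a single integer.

Round 1: pos1(id17) recv 87: fwd; pos2(id79) recv 17: drop; pos3(id68) recv 79: fwd; pos0(id87) recv 68: drop
Round 2: pos2(id79) recv 87: fwd; pos0(id87) recv 79: drop
Round 3: pos3(id68) recv 87: fwd
Round 4: pos0(id87) recv 87: ELECTED
Message ID 79 originates at pos 2; dropped at pos 0 in round 2

Answer: 2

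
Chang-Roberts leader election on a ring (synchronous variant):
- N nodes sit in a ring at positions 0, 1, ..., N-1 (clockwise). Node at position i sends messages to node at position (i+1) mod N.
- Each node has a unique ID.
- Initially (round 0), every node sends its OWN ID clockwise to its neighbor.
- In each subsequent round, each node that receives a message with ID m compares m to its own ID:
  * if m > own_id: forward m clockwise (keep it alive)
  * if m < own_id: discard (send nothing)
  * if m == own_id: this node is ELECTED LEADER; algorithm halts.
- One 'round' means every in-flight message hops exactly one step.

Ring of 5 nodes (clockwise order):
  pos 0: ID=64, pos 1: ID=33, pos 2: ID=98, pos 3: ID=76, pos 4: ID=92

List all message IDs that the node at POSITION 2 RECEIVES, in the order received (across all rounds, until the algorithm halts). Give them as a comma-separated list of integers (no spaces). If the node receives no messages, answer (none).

Answer: 33,64,92,98

Derivation:
Round 1: pos1(id33) recv 64: fwd; pos2(id98) recv 33: drop; pos3(id76) recv 98: fwd; pos4(id92) recv 76: drop; pos0(id64) recv 92: fwd
Round 2: pos2(id98) recv 64: drop; pos4(id92) recv 98: fwd; pos1(id33) recv 92: fwd
Round 3: pos0(id64) recv 98: fwd; pos2(id98) recv 92: drop
Round 4: pos1(id33) recv 98: fwd
Round 5: pos2(id98) recv 98: ELECTED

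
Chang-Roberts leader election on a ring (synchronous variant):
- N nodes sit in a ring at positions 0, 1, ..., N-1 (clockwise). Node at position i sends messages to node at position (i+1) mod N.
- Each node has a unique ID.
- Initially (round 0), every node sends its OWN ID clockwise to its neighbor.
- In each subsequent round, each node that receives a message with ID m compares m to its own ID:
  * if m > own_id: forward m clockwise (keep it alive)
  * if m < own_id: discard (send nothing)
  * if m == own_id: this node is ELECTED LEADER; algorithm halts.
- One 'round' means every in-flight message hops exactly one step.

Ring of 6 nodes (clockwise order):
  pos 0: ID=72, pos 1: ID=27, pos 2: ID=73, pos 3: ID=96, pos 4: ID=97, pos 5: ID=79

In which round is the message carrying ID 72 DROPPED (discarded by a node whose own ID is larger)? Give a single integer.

Answer: 2

Derivation:
Round 1: pos1(id27) recv 72: fwd; pos2(id73) recv 27: drop; pos3(id96) recv 73: drop; pos4(id97) recv 96: drop; pos5(id79) recv 97: fwd; pos0(id72) recv 79: fwd
Round 2: pos2(id73) recv 72: drop; pos0(id72) recv 97: fwd; pos1(id27) recv 79: fwd
Round 3: pos1(id27) recv 97: fwd; pos2(id73) recv 79: fwd
Round 4: pos2(id73) recv 97: fwd; pos3(id96) recv 79: drop
Round 5: pos3(id96) recv 97: fwd
Round 6: pos4(id97) recv 97: ELECTED
Message ID 72 originates at pos 0; dropped at pos 2 in round 2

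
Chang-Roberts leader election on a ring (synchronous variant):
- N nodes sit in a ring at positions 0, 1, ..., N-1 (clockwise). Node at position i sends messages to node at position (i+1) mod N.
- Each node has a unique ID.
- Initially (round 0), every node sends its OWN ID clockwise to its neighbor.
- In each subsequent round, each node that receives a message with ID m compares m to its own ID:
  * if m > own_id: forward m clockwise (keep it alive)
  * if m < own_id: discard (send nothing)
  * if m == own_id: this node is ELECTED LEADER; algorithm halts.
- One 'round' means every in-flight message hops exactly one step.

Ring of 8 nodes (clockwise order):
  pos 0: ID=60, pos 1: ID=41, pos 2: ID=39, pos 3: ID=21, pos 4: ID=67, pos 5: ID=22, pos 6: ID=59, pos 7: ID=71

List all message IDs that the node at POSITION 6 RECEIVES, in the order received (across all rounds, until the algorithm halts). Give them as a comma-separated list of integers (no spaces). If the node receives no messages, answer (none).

Round 1: pos1(id41) recv 60: fwd; pos2(id39) recv 41: fwd; pos3(id21) recv 39: fwd; pos4(id67) recv 21: drop; pos5(id22) recv 67: fwd; pos6(id59) recv 22: drop; pos7(id71) recv 59: drop; pos0(id60) recv 71: fwd
Round 2: pos2(id39) recv 60: fwd; pos3(id21) recv 41: fwd; pos4(id67) recv 39: drop; pos6(id59) recv 67: fwd; pos1(id41) recv 71: fwd
Round 3: pos3(id21) recv 60: fwd; pos4(id67) recv 41: drop; pos7(id71) recv 67: drop; pos2(id39) recv 71: fwd
Round 4: pos4(id67) recv 60: drop; pos3(id21) recv 71: fwd
Round 5: pos4(id67) recv 71: fwd
Round 6: pos5(id22) recv 71: fwd
Round 7: pos6(id59) recv 71: fwd
Round 8: pos7(id71) recv 71: ELECTED

Answer: 22,67,71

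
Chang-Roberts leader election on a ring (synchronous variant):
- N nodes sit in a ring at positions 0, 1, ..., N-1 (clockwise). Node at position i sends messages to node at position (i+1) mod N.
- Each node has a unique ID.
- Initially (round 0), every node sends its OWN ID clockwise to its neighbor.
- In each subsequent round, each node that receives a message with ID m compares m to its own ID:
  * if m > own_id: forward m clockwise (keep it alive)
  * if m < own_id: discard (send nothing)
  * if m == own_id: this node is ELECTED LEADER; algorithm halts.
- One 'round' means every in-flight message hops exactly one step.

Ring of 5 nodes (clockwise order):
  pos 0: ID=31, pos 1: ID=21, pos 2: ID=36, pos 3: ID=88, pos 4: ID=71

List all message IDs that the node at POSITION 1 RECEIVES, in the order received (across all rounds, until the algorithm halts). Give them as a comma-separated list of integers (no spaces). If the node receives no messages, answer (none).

Round 1: pos1(id21) recv 31: fwd; pos2(id36) recv 21: drop; pos3(id88) recv 36: drop; pos4(id71) recv 88: fwd; pos0(id31) recv 71: fwd
Round 2: pos2(id36) recv 31: drop; pos0(id31) recv 88: fwd; pos1(id21) recv 71: fwd
Round 3: pos1(id21) recv 88: fwd; pos2(id36) recv 71: fwd
Round 4: pos2(id36) recv 88: fwd; pos3(id88) recv 71: drop
Round 5: pos3(id88) recv 88: ELECTED

Answer: 31,71,88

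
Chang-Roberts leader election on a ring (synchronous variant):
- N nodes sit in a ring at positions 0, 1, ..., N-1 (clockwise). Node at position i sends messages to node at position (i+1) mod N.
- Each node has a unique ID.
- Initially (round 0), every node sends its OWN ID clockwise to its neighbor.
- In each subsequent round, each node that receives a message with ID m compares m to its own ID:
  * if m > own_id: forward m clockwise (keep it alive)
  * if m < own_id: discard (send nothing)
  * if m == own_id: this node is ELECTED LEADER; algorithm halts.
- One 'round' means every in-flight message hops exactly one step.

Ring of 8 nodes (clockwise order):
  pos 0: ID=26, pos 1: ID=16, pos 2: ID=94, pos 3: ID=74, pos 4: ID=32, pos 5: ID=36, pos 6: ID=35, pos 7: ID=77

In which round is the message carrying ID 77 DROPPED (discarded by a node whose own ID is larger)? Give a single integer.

Answer: 3

Derivation:
Round 1: pos1(id16) recv 26: fwd; pos2(id94) recv 16: drop; pos3(id74) recv 94: fwd; pos4(id32) recv 74: fwd; pos5(id36) recv 32: drop; pos6(id35) recv 36: fwd; pos7(id77) recv 35: drop; pos0(id26) recv 77: fwd
Round 2: pos2(id94) recv 26: drop; pos4(id32) recv 94: fwd; pos5(id36) recv 74: fwd; pos7(id77) recv 36: drop; pos1(id16) recv 77: fwd
Round 3: pos5(id36) recv 94: fwd; pos6(id35) recv 74: fwd; pos2(id94) recv 77: drop
Round 4: pos6(id35) recv 94: fwd; pos7(id77) recv 74: drop
Round 5: pos7(id77) recv 94: fwd
Round 6: pos0(id26) recv 94: fwd
Round 7: pos1(id16) recv 94: fwd
Round 8: pos2(id94) recv 94: ELECTED
Message ID 77 originates at pos 7; dropped at pos 2 in round 3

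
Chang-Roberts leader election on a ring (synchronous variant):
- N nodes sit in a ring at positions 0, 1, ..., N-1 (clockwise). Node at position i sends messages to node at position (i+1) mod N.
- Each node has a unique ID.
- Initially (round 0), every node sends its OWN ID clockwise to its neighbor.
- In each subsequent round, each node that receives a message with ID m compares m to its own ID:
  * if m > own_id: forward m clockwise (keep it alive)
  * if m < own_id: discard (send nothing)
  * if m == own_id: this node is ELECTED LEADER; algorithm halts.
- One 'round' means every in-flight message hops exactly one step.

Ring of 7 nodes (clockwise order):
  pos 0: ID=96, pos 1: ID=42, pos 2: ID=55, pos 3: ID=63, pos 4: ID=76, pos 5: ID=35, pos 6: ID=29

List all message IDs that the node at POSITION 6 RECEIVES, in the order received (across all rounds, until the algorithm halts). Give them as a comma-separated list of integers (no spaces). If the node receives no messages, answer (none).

Answer: 35,76,96

Derivation:
Round 1: pos1(id42) recv 96: fwd; pos2(id55) recv 42: drop; pos3(id63) recv 55: drop; pos4(id76) recv 63: drop; pos5(id35) recv 76: fwd; pos6(id29) recv 35: fwd; pos0(id96) recv 29: drop
Round 2: pos2(id55) recv 96: fwd; pos6(id29) recv 76: fwd; pos0(id96) recv 35: drop
Round 3: pos3(id63) recv 96: fwd; pos0(id96) recv 76: drop
Round 4: pos4(id76) recv 96: fwd
Round 5: pos5(id35) recv 96: fwd
Round 6: pos6(id29) recv 96: fwd
Round 7: pos0(id96) recv 96: ELECTED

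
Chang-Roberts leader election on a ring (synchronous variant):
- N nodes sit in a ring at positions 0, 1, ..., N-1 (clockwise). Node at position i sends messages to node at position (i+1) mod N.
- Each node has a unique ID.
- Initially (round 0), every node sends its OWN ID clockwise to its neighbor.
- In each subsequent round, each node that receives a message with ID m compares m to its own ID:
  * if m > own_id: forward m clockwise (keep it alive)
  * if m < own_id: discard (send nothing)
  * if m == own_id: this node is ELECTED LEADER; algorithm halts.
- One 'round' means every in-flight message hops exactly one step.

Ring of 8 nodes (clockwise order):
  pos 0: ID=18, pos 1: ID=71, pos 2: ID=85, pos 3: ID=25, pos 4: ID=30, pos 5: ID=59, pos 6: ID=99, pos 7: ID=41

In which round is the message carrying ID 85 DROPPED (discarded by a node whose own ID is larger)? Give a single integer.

Answer: 4

Derivation:
Round 1: pos1(id71) recv 18: drop; pos2(id85) recv 71: drop; pos3(id25) recv 85: fwd; pos4(id30) recv 25: drop; pos5(id59) recv 30: drop; pos6(id99) recv 59: drop; pos7(id41) recv 99: fwd; pos0(id18) recv 41: fwd
Round 2: pos4(id30) recv 85: fwd; pos0(id18) recv 99: fwd; pos1(id71) recv 41: drop
Round 3: pos5(id59) recv 85: fwd; pos1(id71) recv 99: fwd
Round 4: pos6(id99) recv 85: drop; pos2(id85) recv 99: fwd
Round 5: pos3(id25) recv 99: fwd
Round 6: pos4(id30) recv 99: fwd
Round 7: pos5(id59) recv 99: fwd
Round 8: pos6(id99) recv 99: ELECTED
Message ID 85 originates at pos 2; dropped at pos 6 in round 4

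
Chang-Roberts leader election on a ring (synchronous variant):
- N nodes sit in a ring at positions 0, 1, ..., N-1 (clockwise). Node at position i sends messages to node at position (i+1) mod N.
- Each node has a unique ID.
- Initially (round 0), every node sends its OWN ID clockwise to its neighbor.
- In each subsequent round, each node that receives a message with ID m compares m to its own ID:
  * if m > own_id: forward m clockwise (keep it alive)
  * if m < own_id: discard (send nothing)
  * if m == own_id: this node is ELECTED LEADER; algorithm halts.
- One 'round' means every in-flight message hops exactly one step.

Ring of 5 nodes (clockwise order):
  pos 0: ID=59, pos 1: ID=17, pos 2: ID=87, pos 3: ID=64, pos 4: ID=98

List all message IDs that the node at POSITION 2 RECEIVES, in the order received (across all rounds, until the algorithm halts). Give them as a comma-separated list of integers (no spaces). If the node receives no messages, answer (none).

Answer: 17,59,98

Derivation:
Round 1: pos1(id17) recv 59: fwd; pos2(id87) recv 17: drop; pos3(id64) recv 87: fwd; pos4(id98) recv 64: drop; pos0(id59) recv 98: fwd
Round 2: pos2(id87) recv 59: drop; pos4(id98) recv 87: drop; pos1(id17) recv 98: fwd
Round 3: pos2(id87) recv 98: fwd
Round 4: pos3(id64) recv 98: fwd
Round 5: pos4(id98) recv 98: ELECTED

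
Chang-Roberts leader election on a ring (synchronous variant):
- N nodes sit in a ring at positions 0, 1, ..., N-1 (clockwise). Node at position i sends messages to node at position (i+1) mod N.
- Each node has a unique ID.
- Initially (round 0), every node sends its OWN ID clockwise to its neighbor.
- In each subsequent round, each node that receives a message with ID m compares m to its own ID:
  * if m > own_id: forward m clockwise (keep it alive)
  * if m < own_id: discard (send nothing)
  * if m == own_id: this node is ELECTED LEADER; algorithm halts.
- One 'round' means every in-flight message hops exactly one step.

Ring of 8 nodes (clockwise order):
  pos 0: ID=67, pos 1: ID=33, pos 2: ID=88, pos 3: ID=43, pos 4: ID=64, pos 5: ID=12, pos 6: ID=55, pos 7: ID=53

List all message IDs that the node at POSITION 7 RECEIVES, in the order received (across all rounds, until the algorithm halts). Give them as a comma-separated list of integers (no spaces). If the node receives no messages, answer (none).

Round 1: pos1(id33) recv 67: fwd; pos2(id88) recv 33: drop; pos3(id43) recv 88: fwd; pos4(id64) recv 43: drop; pos5(id12) recv 64: fwd; pos6(id55) recv 12: drop; pos7(id53) recv 55: fwd; pos0(id67) recv 53: drop
Round 2: pos2(id88) recv 67: drop; pos4(id64) recv 88: fwd; pos6(id55) recv 64: fwd; pos0(id67) recv 55: drop
Round 3: pos5(id12) recv 88: fwd; pos7(id53) recv 64: fwd
Round 4: pos6(id55) recv 88: fwd; pos0(id67) recv 64: drop
Round 5: pos7(id53) recv 88: fwd
Round 6: pos0(id67) recv 88: fwd
Round 7: pos1(id33) recv 88: fwd
Round 8: pos2(id88) recv 88: ELECTED

Answer: 55,64,88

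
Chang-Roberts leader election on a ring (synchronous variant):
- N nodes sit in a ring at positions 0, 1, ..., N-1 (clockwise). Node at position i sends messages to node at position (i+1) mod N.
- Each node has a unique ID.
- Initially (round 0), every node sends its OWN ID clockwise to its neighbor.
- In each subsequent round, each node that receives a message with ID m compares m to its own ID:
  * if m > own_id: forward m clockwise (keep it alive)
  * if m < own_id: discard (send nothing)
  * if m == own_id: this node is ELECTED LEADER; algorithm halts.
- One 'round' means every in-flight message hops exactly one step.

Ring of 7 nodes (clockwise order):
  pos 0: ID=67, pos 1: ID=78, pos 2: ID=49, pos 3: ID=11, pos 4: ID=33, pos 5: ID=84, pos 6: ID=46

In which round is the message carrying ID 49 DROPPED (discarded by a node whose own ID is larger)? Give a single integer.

Round 1: pos1(id78) recv 67: drop; pos2(id49) recv 78: fwd; pos3(id11) recv 49: fwd; pos4(id33) recv 11: drop; pos5(id84) recv 33: drop; pos6(id46) recv 84: fwd; pos0(id67) recv 46: drop
Round 2: pos3(id11) recv 78: fwd; pos4(id33) recv 49: fwd; pos0(id67) recv 84: fwd
Round 3: pos4(id33) recv 78: fwd; pos5(id84) recv 49: drop; pos1(id78) recv 84: fwd
Round 4: pos5(id84) recv 78: drop; pos2(id49) recv 84: fwd
Round 5: pos3(id11) recv 84: fwd
Round 6: pos4(id33) recv 84: fwd
Round 7: pos5(id84) recv 84: ELECTED
Message ID 49 originates at pos 2; dropped at pos 5 in round 3

Answer: 3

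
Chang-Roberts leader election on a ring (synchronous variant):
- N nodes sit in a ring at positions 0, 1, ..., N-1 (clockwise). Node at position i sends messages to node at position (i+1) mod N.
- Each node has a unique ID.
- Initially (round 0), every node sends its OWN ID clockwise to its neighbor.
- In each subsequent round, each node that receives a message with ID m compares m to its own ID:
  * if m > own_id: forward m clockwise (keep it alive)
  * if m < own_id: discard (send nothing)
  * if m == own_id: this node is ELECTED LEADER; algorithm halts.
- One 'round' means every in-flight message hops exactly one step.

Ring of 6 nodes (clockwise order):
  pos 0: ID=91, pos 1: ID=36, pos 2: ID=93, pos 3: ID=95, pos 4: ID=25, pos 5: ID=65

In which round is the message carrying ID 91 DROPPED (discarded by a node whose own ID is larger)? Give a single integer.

Round 1: pos1(id36) recv 91: fwd; pos2(id93) recv 36: drop; pos3(id95) recv 93: drop; pos4(id25) recv 95: fwd; pos5(id65) recv 25: drop; pos0(id91) recv 65: drop
Round 2: pos2(id93) recv 91: drop; pos5(id65) recv 95: fwd
Round 3: pos0(id91) recv 95: fwd
Round 4: pos1(id36) recv 95: fwd
Round 5: pos2(id93) recv 95: fwd
Round 6: pos3(id95) recv 95: ELECTED
Message ID 91 originates at pos 0; dropped at pos 2 in round 2

Answer: 2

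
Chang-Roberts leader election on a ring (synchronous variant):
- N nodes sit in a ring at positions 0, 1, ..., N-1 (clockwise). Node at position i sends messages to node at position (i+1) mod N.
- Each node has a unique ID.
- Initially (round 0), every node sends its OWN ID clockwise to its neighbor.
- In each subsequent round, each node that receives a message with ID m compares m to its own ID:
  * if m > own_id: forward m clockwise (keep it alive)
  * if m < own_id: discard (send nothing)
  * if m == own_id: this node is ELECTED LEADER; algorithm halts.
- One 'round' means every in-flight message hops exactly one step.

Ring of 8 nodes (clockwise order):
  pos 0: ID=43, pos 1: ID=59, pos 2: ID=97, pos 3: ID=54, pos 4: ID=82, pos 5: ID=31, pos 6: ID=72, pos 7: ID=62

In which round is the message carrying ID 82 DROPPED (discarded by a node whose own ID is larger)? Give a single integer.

Answer: 6

Derivation:
Round 1: pos1(id59) recv 43: drop; pos2(id97) recv 59: drop; pos3(id54) recv 97: fwd; pos4(id82) recv 54: drop; pos5(id31) recv 82: fwd; pos6(id72) recv 31: drop; pos7(id62) recv 72: fwd; pos0(id43) recv 62: fwd
Round 2: pos4(id82) recv 97: fwd; pos6(id72) recv 82: fwd; pos0(id43) recv 72: fwd; pos1(id59) recv 62: fwd
Round 3: pos5(id31) recv 97: fwd; pos7(id62) recv 82: fwd; pos1(id59) recv 72: fwd; pos2(id97) recv 62: drop
Round 4: pos6(id72) recv 97: fwd; pos0(id43) recv 82: fwd; pos2(id97) recv 72: drop
Round 5: pos7(id62) recv 97: fwd; pos1(id59) recv 82: fwd
Round 6: pos0(id43) recv 97: fwd; pos2(id97) recv 82: drop
Round 7: pos1(id59) recv 97: fwd
Round 8: pos2(id97) recv 97: ELECTED
Message ID 82 originates at pos 4; dropped at pos 2 in round 6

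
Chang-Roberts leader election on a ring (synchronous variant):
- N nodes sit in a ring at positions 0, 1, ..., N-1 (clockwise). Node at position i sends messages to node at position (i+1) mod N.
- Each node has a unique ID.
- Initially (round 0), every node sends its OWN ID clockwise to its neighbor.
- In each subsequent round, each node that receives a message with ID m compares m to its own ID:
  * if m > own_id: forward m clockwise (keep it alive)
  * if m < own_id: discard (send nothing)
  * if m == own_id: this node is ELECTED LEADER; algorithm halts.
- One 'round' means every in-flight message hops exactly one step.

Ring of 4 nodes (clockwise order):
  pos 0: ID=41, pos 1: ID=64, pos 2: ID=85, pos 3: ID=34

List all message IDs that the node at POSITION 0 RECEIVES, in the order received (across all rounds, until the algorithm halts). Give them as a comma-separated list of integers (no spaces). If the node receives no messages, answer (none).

Round 1: pos1(id64) recv 41: drop; pos2(id85) recv 64: drop; pos3(id34) recv 85: fwd; pos0(id41) recv 34: drop
Round 2: pos0(id41) recv 85: fwd
Round 3: pos1(id64) recv 85: fwd
Round 4: pos2(id85) recv 85: ELECTED

Answer: 34,85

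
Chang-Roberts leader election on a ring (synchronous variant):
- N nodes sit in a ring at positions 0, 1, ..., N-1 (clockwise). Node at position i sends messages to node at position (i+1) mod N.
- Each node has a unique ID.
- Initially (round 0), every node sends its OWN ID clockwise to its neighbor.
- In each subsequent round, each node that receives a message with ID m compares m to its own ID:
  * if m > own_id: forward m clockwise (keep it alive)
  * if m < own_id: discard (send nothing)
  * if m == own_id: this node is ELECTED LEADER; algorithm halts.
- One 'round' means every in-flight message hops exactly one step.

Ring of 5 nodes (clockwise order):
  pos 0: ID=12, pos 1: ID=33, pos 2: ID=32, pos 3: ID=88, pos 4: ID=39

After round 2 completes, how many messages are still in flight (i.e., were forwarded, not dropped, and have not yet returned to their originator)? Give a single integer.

Round 1: pos1(id33) recv 12: drop; pos2(id32) recv 33: fwd; pos3(id88) recv 32: drop; pos4(id39) recv 88: fwd; pos0(id12) recv 39: fwd
Round 2: pos3(id88) recv 33: drop; pos0(id12) recv 88: fwd; pos1(id33) recv 39: fwd
After round 2: 2 messages still in flight

Answer: 2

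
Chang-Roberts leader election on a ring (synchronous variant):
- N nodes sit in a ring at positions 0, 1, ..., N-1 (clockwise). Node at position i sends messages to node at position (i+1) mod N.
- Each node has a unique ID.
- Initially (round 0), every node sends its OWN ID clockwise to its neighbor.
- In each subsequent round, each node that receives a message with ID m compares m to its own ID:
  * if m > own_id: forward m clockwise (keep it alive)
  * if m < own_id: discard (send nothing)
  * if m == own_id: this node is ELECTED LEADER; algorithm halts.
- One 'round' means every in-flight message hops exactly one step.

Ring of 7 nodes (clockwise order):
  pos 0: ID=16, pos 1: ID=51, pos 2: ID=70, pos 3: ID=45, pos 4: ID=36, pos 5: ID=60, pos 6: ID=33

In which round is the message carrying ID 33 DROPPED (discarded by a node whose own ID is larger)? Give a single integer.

Answer: 2

Derivation:
Round 1: pos1(id51) recv 16: drop; pos2(id70) recv 51: drop; pos3(id45) recv 70: fwd; pos4(id36) recv 45: fwd; pos5(id60) recv 36: drop; pos6(id33) recv 60: fwd; pos0(id16) recv 33: fwd
Round 2: pos4(id36) recv 70: fwd; pos5(id60) recv 45: drop; pos0(id16) recv 60: fwd; pos1(id51) recv 33: drop
Round 3: pos5(id60) recv 70: fwd; pos1(id51) recv 60: fwd
Round 4: pos6(id33) recv 70: fwd; pos2(id70) recv 60: drop
Round 5: pos0(id16) recv 70: fwd
Round 6: pos1(id51) recv 70: fwd
Round 7: pos2(id70) recv 70: ELECTED
Message ID 33 originates at pos 6; dropped at pos 1 in round 2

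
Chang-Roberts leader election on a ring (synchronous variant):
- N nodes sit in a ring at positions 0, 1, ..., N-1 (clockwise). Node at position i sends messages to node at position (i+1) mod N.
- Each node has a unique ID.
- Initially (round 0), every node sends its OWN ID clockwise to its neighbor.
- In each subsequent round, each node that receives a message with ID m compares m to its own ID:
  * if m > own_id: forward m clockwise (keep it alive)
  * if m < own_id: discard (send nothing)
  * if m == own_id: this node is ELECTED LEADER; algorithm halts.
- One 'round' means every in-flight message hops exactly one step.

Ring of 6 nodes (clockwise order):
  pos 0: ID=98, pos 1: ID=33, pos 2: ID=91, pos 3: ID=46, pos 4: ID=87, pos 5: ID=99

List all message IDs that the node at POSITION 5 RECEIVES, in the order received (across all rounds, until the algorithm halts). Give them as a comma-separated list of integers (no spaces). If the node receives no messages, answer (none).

Answer: 87,91,98,99

Derivation:
Round 1: pos1(id33) recv 98: fwd; pos2(id91) recv 33: drop; pos3(id46) recv 91: fwd; pos4(id87) recv 46: drop; pos5(id99) recv 87: drop; pos0(id98) recv 99: fwd
Round 2: pos2(id91) recv 98: fwd; pos4(id87) recv 91: fwd; pos1(id33) recv 99: fwd
Round 3: pos3(id46) recv 98: fwd; pos5(id99) recv 91: drop; pos2(id91) recv 99: fwd
Round 4: pos4(id87) recv 98: fwd; pos3(id46) recv 99: fwd
Round 5: pos5(id99) recv 98: drop; pos4(id87) recv 99: fwd
Round 6: pos5(id99) recv 99: ELECTED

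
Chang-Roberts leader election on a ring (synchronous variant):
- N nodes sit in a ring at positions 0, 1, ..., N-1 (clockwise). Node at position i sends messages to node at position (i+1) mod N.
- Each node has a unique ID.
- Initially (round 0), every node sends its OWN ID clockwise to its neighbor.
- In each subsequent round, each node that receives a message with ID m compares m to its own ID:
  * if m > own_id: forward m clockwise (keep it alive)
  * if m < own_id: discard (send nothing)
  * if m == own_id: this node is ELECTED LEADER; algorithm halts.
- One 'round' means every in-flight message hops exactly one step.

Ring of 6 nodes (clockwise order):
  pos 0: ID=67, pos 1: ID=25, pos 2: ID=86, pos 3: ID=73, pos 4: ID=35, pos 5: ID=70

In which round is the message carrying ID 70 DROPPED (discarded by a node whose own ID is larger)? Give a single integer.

Answer: 3

Derivation:
Round 1: pos1(id25) recv 67: fwd; pos2(id86) recv 25: drop; pos3(id73) recv 86: fwd; pos4(id35) recv 73: fwd; pos5(id70) recv 35: drop; pos0(id67) recv 70: fwd
Round 2: pos2(id86) recv 67: drop; pos4(id35) recv 86: fwd; pos5(id70) recv 73: fwd; pos1(id25) recv 70: fwd
Round 3: pos5(id70) recv 86: fwd; pos0(id67) recv 73: fwd; pos2(id86) recv 70: drop
Round 4: pos0(id67) recv 86: fwd; pos1(id25) recv 73: fwd
Round 5: pos1(id25) recv 86: fwd; pos2(id86) recv 73: drop
Round 6: pos2(id86) recv 86: ELECTED
Message ID 70 originates at pos 5; dropped at pos 2 in round 3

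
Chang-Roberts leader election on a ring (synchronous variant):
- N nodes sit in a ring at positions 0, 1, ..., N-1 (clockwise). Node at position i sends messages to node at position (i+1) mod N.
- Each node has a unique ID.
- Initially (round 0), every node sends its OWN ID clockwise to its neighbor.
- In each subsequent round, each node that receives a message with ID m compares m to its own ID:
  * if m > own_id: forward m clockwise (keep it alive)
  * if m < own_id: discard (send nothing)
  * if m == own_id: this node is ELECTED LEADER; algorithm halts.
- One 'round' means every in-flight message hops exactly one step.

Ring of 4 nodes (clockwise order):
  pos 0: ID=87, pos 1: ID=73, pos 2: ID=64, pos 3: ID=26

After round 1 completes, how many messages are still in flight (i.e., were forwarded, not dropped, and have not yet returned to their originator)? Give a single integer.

Round 1: pos1(id73) recv 87: fwd; pos2(id64) recv 73: fwd; pos3(id26) recv 64: fwd; pos0(id87) recv 26: drop
After round 1: 3 messages still in flight

Answer: 3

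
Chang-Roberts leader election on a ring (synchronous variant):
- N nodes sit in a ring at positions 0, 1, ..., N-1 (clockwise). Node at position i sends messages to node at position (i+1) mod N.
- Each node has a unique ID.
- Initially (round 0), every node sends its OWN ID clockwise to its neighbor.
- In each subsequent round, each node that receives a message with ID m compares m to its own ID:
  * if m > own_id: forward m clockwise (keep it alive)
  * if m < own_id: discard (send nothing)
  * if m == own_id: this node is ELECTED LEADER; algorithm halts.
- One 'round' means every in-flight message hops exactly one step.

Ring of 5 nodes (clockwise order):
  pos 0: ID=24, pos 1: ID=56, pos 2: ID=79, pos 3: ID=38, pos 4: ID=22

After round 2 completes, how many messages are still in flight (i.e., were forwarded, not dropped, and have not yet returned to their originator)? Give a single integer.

Round 1: pos1(id56) recv 24: drop; pos2(id79) recv 56: drop; pos3(id38) recv 79: fwd; pos4(id22) recv 38: fwd; pos0(id24) recv 22: drop
Round 2: pos4(id22) recv 79: fwd; pos0(id24) recv 38: fwd
After round 2: 2 messages still in flight

Answer: 2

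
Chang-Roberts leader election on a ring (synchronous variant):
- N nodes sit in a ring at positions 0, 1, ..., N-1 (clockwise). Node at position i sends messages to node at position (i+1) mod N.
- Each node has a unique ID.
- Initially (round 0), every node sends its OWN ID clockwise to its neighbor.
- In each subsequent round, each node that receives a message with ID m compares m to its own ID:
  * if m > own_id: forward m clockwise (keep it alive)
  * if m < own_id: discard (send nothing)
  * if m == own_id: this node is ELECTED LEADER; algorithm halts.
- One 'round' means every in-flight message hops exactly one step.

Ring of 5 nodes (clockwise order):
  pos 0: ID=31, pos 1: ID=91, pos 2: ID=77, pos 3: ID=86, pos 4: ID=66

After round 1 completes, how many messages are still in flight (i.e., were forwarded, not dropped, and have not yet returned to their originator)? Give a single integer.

Answer: 3

Derivation:
Round 1: pos1(id91) recv 31: drop; pos2(id77) recv 91: fwd; pos3(id86) recv 77: drop; pos4(id66) recv 86: fwd; pos0(id31) recv 66: fwd
After round 1: 3 messages still in flight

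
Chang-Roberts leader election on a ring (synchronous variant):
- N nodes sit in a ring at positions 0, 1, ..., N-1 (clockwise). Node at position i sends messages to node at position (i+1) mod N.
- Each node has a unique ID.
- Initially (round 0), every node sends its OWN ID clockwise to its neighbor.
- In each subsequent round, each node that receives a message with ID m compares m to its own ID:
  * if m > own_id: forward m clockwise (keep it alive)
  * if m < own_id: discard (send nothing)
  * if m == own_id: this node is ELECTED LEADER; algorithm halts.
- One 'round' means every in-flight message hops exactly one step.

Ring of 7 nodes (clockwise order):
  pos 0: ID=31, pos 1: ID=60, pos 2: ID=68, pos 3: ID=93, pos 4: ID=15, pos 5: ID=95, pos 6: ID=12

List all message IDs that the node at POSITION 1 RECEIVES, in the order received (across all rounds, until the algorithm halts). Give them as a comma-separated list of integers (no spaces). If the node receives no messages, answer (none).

Answer: 31,95

Derivation:
Round 1: pos1(id60) recv 31: drop; pos2(id68) recv 60: drop; pos3(id93) recv 68: drop; pos4(id15) recv 93: fwd; pos5(id95) recv 15: drop; pos6(id12) recv 95: fwd; pos0(id31) recv 12: drop
Round 2: pos5(id95) recv 93: drop; pos0(id31) recv 95: fwd
Round 3: pos1(id60) recv 95: fwd
Round 4: pos2(id68) recv 95: fwd
Round 5: pos3(id93) recv 95: fwd
Round 6: pos4(id15) recv 95: fwd
Round 7: pos5(id95) recv 95: ELECTED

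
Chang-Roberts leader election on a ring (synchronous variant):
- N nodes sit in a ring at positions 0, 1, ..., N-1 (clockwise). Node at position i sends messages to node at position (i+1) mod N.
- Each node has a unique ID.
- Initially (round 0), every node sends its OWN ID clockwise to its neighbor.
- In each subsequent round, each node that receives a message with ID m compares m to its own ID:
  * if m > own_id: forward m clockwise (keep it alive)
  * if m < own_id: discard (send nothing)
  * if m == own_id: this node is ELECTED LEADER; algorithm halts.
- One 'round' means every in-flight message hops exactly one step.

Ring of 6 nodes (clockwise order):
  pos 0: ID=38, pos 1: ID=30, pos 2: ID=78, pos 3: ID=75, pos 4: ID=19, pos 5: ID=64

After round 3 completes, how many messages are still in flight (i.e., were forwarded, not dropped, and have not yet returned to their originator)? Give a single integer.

Answer: 2

Derivation:
Round 1: pos1(id30) recv 38: fwd; pos2(id78) recv 30: drop; pos3(id75) recv 78: fwd; pos4(id19) recv 75: fwd; pos5(id64) recv 19: drop; pos0(id38) recv 64: fwd
Round 2: pos2(id78) recv 38: drop; pos4(id19) recv 78: fwd; pos5(id64) recv 75: fwd; pos1(id30) recv 64: fwd
Round 3: pos5(id64) recv 78: fwd; pos0(id38) recv 75: fwd; pos2(id78) recv 64: drop
After round 3: 2 messages still in flight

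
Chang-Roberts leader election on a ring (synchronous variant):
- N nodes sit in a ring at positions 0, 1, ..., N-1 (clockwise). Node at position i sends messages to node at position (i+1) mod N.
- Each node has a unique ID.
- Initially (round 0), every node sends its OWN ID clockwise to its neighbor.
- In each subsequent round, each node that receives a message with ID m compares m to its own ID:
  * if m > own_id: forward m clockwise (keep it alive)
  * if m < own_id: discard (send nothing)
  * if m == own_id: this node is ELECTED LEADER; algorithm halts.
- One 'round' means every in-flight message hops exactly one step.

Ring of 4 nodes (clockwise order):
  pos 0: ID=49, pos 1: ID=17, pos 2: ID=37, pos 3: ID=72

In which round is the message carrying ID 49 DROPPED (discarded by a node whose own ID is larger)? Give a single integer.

Round 1: pos1(id17) recv 49: fwd; pos2(id37) recv 17: drop; pos3(id72) recv 37: drop; pos0(id49) recv 72: fwd
Round 2: pos2(id37) recv 49: fwd; pos1(id17) recv 72: fwd
Round 3: pos3(id72) recv 49: drop; pos2(id37) recv 72: fwd
Round 4: pos3(id72) recv 72: ELECTED
Message ID 49 originates at pos 0; dropped at pos 3 in round 3

Answer: 3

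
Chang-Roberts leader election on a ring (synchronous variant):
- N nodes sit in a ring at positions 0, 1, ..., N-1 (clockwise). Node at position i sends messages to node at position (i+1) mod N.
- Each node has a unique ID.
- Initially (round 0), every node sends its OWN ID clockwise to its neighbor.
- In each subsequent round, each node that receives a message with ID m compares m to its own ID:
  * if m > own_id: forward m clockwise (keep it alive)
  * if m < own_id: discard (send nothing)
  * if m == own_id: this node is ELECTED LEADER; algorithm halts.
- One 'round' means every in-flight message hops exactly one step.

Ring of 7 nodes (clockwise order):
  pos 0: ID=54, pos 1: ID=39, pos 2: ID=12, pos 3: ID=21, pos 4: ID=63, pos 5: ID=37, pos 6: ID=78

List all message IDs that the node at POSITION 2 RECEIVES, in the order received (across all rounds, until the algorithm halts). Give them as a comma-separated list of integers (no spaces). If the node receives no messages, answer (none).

Answer: 39,54,78

Derivation:
Round 1: pos1(id39) recv 54: fwd; pos2(id12) recv 39: fwd; pos3(id21) recv 12: drop; pos4(id63) recv 21: drop; pos5(id37) recv 63: fwd; pos6(id78) recv 37: drop; pos0(id54) recv 78: fwd
Round 2: pos2(id12) recv 54: fwd; pos3(id21) recv 39: fwd; pos6(id78) recv 63: drop; pos1(id39) recv 78: fwd
Round 3: pos3(id21) recv 54: fwd; pos4(id63) recv 39: drop; pos2(id12) recv 78: fwd
Round 4: pos4(id63) recv 54: drop; pos3(id21) recv 78: fwd
Round 5: pos4(id63) recv 78: fwd
Round 6: pos5(id37) recv 78: fwd
Round 7: pos6(id78) recv 78: ELECTED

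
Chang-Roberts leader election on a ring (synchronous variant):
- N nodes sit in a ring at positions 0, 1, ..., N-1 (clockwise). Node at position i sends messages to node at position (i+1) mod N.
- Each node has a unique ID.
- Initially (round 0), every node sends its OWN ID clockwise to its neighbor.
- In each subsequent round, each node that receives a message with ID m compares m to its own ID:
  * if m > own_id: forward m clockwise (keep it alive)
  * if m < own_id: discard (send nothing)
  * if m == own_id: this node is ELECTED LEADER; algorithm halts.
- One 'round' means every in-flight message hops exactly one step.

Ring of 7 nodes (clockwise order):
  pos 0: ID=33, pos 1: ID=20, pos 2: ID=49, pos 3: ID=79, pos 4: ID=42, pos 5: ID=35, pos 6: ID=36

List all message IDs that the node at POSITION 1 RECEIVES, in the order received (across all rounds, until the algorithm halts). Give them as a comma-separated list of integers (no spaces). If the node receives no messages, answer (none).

Answer: 33,36,42,79

Derivation:
Round 1: pos1(id20) recv 33: fwd; pos2(id49) recv 20: drop; pos3(id79) recv 49: drop; pos4(id42) recv 79: fwd; pos5(id35) recv 42: fwd; pos6(id36) recv 35: drop; pos0(id33) recv 36: fwd
Round 2: pos2(id49) recv 33: drop; pos5(id35) recv 79: fwd; pos6(id36) recv 42: fwd; pos1(id20) recv 36: fwd
Round 3: pos6(id36) recv 79: fwd; pos0(id33) recv 42: fwd; pos2(id49) recv 36: drop
Round 4: pos0(id33) recv 79: fwd; pos1(id20) recv 42: fwd
Round 5: pos1(id20) recv 79: fwd; pos2(id49) recv 42: drop
Round 6: pos2(id49) recv 79: fwd
Round 7: pos3(id79) recv 79: ELECTED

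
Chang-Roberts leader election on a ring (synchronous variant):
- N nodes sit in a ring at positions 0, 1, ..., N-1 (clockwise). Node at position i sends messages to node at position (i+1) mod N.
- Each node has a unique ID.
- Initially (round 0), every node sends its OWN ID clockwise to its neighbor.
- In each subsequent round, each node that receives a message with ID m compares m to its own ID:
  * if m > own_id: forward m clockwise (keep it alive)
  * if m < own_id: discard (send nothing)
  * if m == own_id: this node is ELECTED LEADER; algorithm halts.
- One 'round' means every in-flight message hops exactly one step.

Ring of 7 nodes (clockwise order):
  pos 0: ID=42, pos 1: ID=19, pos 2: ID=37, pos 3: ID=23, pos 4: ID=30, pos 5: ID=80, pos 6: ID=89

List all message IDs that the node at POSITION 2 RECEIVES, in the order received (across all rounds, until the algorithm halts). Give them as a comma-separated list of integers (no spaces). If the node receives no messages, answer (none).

Round 1: pos1(id19) recv 42: fwd; pos2(id37) recv 19: drop; pos3(id23) recv 37: fwd; pos4(id30) recv 23: drop; pos5(id80) recv 30: drop; pos6(id89) recv 80: drop; pos0(id42) recv 89: fwd
Round 2: pos2(id37) recv 42: fwd; pos4(id30) recv 37: fwd; pos1(id19) recv 89: fwd
Round 3: pos3(id23) recv 42: fwd; pos5(id80) recv 37: drop; pos2(id37) recv 89: fwd
Round 4: pos4(id30) recv 42: fwd; pos3(id23) recv 89: fwd
Round 5: pos5(id80) recv 42: drop; pos4(id30) recv 89: fwd
Round 6: pos5(id80) recv 89: fwd
Round 7: pos6(id89) recv 89: ELECTED

Answer: 19,42,89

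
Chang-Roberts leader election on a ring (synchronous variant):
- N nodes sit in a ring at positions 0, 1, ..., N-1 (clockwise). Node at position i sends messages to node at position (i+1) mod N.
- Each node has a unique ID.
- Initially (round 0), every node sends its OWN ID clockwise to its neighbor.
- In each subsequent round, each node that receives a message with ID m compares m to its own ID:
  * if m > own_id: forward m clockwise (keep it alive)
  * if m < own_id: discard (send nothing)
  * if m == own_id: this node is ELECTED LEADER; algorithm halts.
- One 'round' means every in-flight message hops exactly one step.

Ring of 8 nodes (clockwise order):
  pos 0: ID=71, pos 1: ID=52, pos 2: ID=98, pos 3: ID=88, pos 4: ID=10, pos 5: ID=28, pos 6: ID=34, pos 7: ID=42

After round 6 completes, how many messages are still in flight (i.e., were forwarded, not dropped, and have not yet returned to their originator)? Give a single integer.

Round 1: pos1(id52) recv 71: fwd; pos2(id98) recv 52: drop; pos3(id88) recv 98: fwd; pos4(id10) recv 88: fwd; pos5(id28) recv 10: drop; pos6(id34) recv 28: drop; pos7(id42) recv 34: drop; pos0(id71) recv 42: drop
Round 2: pos2(id98) recv 71: drop; pos4(id10) recv 98: fwd; pos5(id28) recv 88: fwd
Round 3: pos5(id28) recv 98: fwd; pos6(id34) recv 88: fwd
Round 4: pos6(id34) recv 98: fwd; pos7(id42) recv 88: fwd
Round 5: pos7(id42) recv 98: fwd; pos0(id71) recv 88: fwd
Round 6: pos0(id71) recv 98: fwd; pos1(id52) recv 88: fwd
After round 6: 2 messages still in flight

Answer: 2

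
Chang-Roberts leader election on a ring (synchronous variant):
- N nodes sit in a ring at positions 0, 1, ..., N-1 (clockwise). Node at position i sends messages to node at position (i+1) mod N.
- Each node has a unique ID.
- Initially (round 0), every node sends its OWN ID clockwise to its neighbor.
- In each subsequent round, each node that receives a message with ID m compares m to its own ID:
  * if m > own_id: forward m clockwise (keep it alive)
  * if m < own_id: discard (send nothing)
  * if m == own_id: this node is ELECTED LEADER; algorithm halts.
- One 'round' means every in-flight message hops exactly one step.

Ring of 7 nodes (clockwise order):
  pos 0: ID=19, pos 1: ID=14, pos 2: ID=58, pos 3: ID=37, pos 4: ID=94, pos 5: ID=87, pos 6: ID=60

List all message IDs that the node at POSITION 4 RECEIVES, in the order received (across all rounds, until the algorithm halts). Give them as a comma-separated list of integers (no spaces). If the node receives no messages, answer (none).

Round 1: pos1(id14) recv 19: fwd; pos2(id58) recv 14: drop; pos3(id37) recv 58: fwd; pos4(id94) recv 37: drop; pos5(id87) recv 94: fwd; pos6(id60) recv 87: fwd; pos0(id19) recv 60: fwd
Round 2: pos2(id58) recv 19: drop; pos4(id94) recv 58: drop; pos6(id60) recv 94: fwd; pos0(id19) recv 87: fwd; pos1(id14) recv 60: fwd
Round 3: pos0(id19) recv 94: fwd; pos1(id14) recv 87: fwd; pos2(id58) recv 60: fwd
Round 4: pos1(id14) recv 94: fwd; pos2(id58) recv 87: fwd; pos3(id37) recv 60: fwd
Round 5: pos2(id58) recv 94: fwd; pos3(id37) recv 87: fwd; pos4(id94) recv 60: drop
Round 6: pos3(id37) recv 94: fwd; pos4(id94) recv 87: drop
Round 7: pos4(id94) recv 94: ELECTED

Answer: 37,58,60,87,94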